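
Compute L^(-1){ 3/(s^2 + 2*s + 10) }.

Rewrite the denominator: s^2 + 2*s + 10 = (s + 1)^2 + 9.
The form in (s + 1) signals a first-shifting-theorem factor e^(-t).
Since L{sin(3t)} = 3/(s^2 + 9), the inverse is e^(-t)*sin(3*t).

exp(-t)*sin(3*t)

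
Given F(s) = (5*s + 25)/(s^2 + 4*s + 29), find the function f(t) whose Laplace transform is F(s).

f(t) = 3*exp(-2*t)*sin(5*t) + 5*exp(-2*t)*cos(5*t)

Complete the square in the denominator: s^2 + 4*s + 29 = (s + 2)^2 + 5^2.
Split the numerator to match: 5*s + 25 = 5·(s + 2) + 3·5.
Invert each term: 5·(s + 2)/((s + 2)^2 + 25) ↔ 5e^(-2t)cos(5t); 3·5/((s + 2)^2 + 25) ↔ 3e^(-2t)sin(5t).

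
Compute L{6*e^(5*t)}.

6/(s - 5)

L{6} = 6/s.
By the first shifting theorem, multiplying by e^(5t) replaces s with s - 5.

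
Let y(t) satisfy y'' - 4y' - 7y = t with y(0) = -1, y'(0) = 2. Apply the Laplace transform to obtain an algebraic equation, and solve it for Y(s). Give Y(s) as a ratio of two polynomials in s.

Laplace-transform each side.
Using L{y''} = s^2 Y - s·y(0) - y'(0) and L{y'} = sY - y(0), with y(0) = -1, y'(0) = 2, the left side becomes (s^2 - 4*s - 7)Y - (-s + 6).
The right side is L{t} = s^(-2).
So (s^2 - 4*s - 7)Y = s^(-2) + (-s + 6).
Isolate Y and clear denominators.

Y(s) = (-s^3 + 6*s^2 + 1)/(s^4 - 4*s^3 - 7*s^2)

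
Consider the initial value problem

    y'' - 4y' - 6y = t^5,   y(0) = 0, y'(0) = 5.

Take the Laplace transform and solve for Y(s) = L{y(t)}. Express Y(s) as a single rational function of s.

Transform both sides with L{·}.
Using L{y''} = s^2 Y - s·y(0) - y'(0) and L{y'} = sY - y(0), with y(0) = 0, y'(0) = 5, the left side becomes (s^2 - 4*s - 6)Y - (5).
The right side is L{t^5} = 120/s^6.
So (s^2 - 4*s - 6)Y = 120/s^6 + (5).
Isolate Y and clear denominators.

Y(s) = (5*s^6 + 120)/(s^8 - 4*s^7 - 6*s^6)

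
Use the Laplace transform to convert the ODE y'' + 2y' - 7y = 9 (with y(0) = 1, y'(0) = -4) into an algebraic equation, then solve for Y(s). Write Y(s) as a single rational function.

Y(s) = (s^2 - 2*s + 9)/(s^3 + 2*s^2 - 7*s)

Take the Laplace transform of both sides.
The derivative rules (L{y''} = s^2 Y - s·y(0) - y'(0) and L{y'} = sY - y(0), with y(0) = 1, y'(0) = -4) turn the left side into (s^2 + 2*s - 7)Y - (s - 2).
The right side is L{9} = 9/s.
So (s^2 + 2*s - 7)Y = 9/s + (s - 2).
Divide through and combine into a single rational function.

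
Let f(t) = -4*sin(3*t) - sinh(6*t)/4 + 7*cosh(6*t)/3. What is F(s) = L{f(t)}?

F(s) = 7*s/(3*(s^2 - 36)) - 12/(s^2 + 9) - 3/(2*(s^2 - 36))

Apply the Laplace transform termwise.
(-1/4)·[L{sinh(6t)} = 6/(s^2 - 36)]; (-4)·[L{sin(3t)} = 3/(s^2 + 9)]; (7/3)·[L{cosh(6t)} = s/(s^2 - 36)].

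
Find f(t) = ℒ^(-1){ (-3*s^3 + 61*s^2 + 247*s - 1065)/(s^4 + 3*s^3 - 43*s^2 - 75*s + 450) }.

Factor the denominator: s^4 + 3*s^3 - 43*s^2 - 75*s + 450 = (s - 5)*(s - 3)*(s + 5)*(s + 6).
Partial fraction decomposition gives [-5/(s + 5)] + [6/(s - 5)] + [-1/(s - 3)] + [-3/(s + 6)].
Invert each term: -5/(s + 5) ↔ -5e^(-5t); 6/(s - 5) ↔ 6e^(5t); -1/(s - 3) ↔ -e^(3t); -3/(s + 6) ↔ -3e^(-6t).

f(t) = 6*exp(5*t) - exp(3*t) - 5*exp(-5*t) - 3*exp(-6*t)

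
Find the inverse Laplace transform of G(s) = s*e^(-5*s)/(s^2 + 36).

The factor e^(-5s) signals a time shift by c = 5 (second shifting theorem).
L{cos(6t)} = s/(s^2 + 36), so L^-1{s/(s^2 + 36)} = cos(6*t).
Hence the inverse is u(t - 5) times that function evaluated at t - 5.

Heaviside(t - 5)*(cos(6*t - 30))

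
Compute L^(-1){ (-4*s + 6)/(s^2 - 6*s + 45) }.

Complete the square in the denominator: s^2 - 6*s + 45 = (s - 3)^2 + 6^2.
Split the numerator to match: -4*s + 6 = -4·(s - 3) - 1·6.
Invert each term: -4·(s - 3)/((s - 3)^2 + 36) ↔ -4e^(3t)cos(6t); -1·6/((s - 3)^2 + 36) ↔ -e^(3t)sin(6t).

-exp(3*t)*sin(6*t) - 4*exp(3*t)*cos(6*t)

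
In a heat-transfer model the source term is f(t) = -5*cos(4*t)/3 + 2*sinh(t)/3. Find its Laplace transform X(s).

X(s) = -5*s/(3*(s^2 + 16)) + 2/(3*(s^2 - 1))

By linearity of the Laplace transform, transform each term separately.
(2/3)·[L{sinh(t)} = 1/(s^2 - 1)]; (-5/3)·[L{cos(4t)} = s/(s^2 + 16)].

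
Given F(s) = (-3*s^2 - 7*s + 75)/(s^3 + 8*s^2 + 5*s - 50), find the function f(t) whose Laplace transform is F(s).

Factor the denominator: s^3 + 8*s^2 + 5*s - 50 = (s - 2)*(s + 5)^2.
Partial fraction decomposition gives [-4/(s + 5)] + [-5/(s + 5)^2] + [1/(s - 2)].
Invert each term: -4/(s + 5) ↔ -4e^(-5t); -5/(s + 5)^2 ↔ -5t·e^(-5t); 1/(s - 2) ↔ e^(2t).

f(t) = -5*t*exp(-5*t) + exp(2*t) - 4*exp(-5*t)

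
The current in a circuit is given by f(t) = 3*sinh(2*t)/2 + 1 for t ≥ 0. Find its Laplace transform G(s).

Apply the Laplace transform termwise.
L{1} = 1/s; (3/2)·[L{sinh(2t)} = 2/(s^2 - 4)].

G(s) = 3/(s^2 - 4) + 1/s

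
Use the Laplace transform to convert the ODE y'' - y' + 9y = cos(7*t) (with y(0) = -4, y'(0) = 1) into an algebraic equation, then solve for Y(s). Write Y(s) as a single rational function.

Y(s) = (-4*s^3 + 5*s^2 - 195*s + 245)/(s^4 - s^3 + 58*s^2 - 49*s + 441)

Apply the Laplace transform to the equation.
With L{y''} = s^2 Y - s·y(0) - y'(0) and L{y'} = sY - y(0), with y(0) = -4, y'(0) = 1: the LHS transforms to (s^2 - s + 9)Y - (-4*s + 5).
The right side is L{cos(7*t)} = s/(s^2 + 49).
So (s^2 - s + 9)Y = s/(s^2 + 49) + (-4*s + 5).
Solve for Y(s) and write it as one ratio of polynomials.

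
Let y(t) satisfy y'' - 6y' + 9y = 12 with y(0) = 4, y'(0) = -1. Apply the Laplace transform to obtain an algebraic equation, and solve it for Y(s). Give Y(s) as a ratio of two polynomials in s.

Apply the Laplace transform to the equation.
The derivative rules (L{y''} = s^2 Y - s·y(0) - y'(0) and L{y'} = sY - y(0), with y(0) = 4, y'(0) = -1) turn the left side into (s^2 - 6*s + 9)Y - (4*s - 25).
The right side is L{12} = 12/s.
So (s^2 - 6*s + 9)Y = 12/s + (4*s - 25).
Solve for Y(s) and write it as one ratio of polynomials.

Y(s) = (4*s^2 - 25*s + 12)/(s^3 - 6*s^2 + 9*s)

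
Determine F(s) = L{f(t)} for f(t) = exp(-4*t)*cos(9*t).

F(s) = (s + 4)/((s + 4)^2 + 81)

L{cos(9t)} = s/(s^2 + 81).
By the first shifting theorem, multiplying by e^(-4t) replaces s with s + 4.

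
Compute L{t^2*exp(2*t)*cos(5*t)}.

L{cos(5t)} = s/(s^2 + 25).
Multiplying by e^(2t) shifts s → s - 2, so L{exp(2*t)*cos(5*t)} = (s - 2)/((s - 2)^2 + 25).
Then apply L{t^2·g(t)} = (-1)^2 d^2/ds^2[H(s)] with H(s) = (s - 2)/((s - 2)^2 + 25):
differentiating 2 times and applying the sign gives 2*(s - 2)*(s^2 - 4*s - 71)/(s^2 - 4*s + 29)^3.

2*(s - 2)*(s^2 - 4*s - 71)/(s^2 - 4*s + 29)^3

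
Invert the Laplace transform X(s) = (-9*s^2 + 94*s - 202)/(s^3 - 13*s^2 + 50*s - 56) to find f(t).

Factor the denominator: s^3 - 13*s^2 + 50*s - 56 = (s - 7)*(s - 4)*(s - 2).
Partial fraction decomposition gives [-5/(s - 4)] + [-5/(s - 2)] + [1/(s - 7)].
Invert each term: -5/(s - 4) ↔ -5e^(4t); -5/(s - 2) ↔ -5e^(2t); 1/(s - 7) ↔ e^(7t).

f(t) = exp(7*t) - 5*exp(4*t) - 5*exp(2*t)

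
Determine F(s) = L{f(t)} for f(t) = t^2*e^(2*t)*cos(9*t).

L{cos(9t)} = s/(s^2 + 81).
Multiplying by e^(2t) shifts s → s - 2, so L{e^(2*t)*cos(9*t)} = (s - 2)/((s - 2)^2 + 81).
Then apply L{t^2·g(t)} = (-1)^2 d^2/ds^2[G(s)] with G(s) = (s - 2)/((s - 2)^2 + 81):
differentiating 2 times and applying the sign gives 2*(s - 2)*(s^2 - 4*s - 239)/(s^2 - 4*s + 85)^3.

F(s) = 2*(s - 2)*(s^2 - 4*s - 239)/(s^2 - 4*s + 85)^3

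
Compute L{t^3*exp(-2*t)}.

L{t^3} = 3!/s^4 = 6/s^4.
By the first shifting theorem, multiplying by e^(-2t) replaces s with s + 2.

6/(s + 2)^4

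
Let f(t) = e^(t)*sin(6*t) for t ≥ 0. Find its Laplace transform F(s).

F(s) = 6/((s - 1)^2 + 36)

L{sin(6t)} = 6/(s^2 + 36).
By the first shifting theorem, multiplying by e^(t) replaces s with s - 1.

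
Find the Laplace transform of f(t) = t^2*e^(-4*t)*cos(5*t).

2*(s + 4)*(s^2 + 8*s - 59)/(s^2 + 8*s + 41)^3

L{cos(5t)} = s/(s^2 + 25).
Multiplying by e^(-4t) shifts s → s + 4, so L{e^(-4*t)*cos(5*t)} = (s + 4)/((s + 4)^2 + 25).
Then apply L{t^2·g(t)} = (-1)^2 d^2/ds^2[H(s)] with H(s) = (s + 4)/((s + 4)^2 + 25):
differentiating 2 times and applying the sign gives 2*(s + 4)*(s^2 + 8*s - 59)/(s^2 + 8*s + 41)^3.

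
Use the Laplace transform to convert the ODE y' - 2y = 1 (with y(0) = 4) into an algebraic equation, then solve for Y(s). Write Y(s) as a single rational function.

Transform both sides with L{·}.
Using L{y'} = sY - y(0) = sY - 4, the left side becomes (s - 2)Y - (4).
The right side is L{1} = 1/s.
So (s - 2)Y = 1/s + (4).
Isolate Y and clear denominators.

Y(s) = (4*s + 1)/(s^2 - 2*s)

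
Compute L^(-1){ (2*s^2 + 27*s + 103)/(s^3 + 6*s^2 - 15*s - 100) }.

Factor the denominator: s^3 + 6*s^2 - 15*s - 100 = (s - 4)*(s + 5)^2.
Partial fraction decomposition gives [-1/(s + 5)] + [-2/(s + 5)^2] + [3/(s - 4)].
Invert each term: -1/(s + 5) ↔ -e^(-5t); -2/(s + 5)^2 ↔ -2t·e^(-5t); 3/(s - 4) ↔ 3e^(4t).

-2*t*exp(-5*t) + 3*exp(4*t) - exp(-5*t)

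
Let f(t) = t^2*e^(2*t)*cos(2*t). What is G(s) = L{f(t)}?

G(s) = 2*(s - 2)*(s^2 - 4*s - 8)/(s^2 - 4*s + 8)^3

L{cos(2t)} = s/(s^2 + 4).
Multiplying by e^(2t) shifts s → s - 2, so L{e^(2*t)*cos(2*t)} = (s - 2)/((s - 2)^2 + 4).
Then apply L{t^2·g(t)} = (-1)^2 d^2/ds^2[H(s)] with H(s) = (s - 2)/((s - 2)^2 + 4):
differentiating 2 times and applying the sign gives 2*(s - 2)*(s^2 - 4*s - 8)/(s^2 - 4*s + 8)^3.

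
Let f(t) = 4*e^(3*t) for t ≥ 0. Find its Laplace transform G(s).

L{4} = 4/s.
By the first shifting theorem, multiplying by e^(3t) replaces s with s - 3.

G(s) = 4/(s - 3)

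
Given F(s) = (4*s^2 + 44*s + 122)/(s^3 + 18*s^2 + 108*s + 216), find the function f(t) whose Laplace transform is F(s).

f(t) = t^2*exp(-6*t) - 4*t*exp(-6*t) + 4*exp(-6*t)

Factor the denominator: s^3 + 18*s^2 + 108*s + 216 = (s + 6)^3.
Partial fraction decomposition gives [4/(s + 6)] + [-4/(s + 6)^2] + [2/(s + 6)^3].
Invert each term: 4/(s + 6) ↔ 4e^(-6t); -4/(s + 6)^2 ↔ -4t·e^(-6t); 2/(s + 6)^3 ↔ (1)t^2·e^(-6t).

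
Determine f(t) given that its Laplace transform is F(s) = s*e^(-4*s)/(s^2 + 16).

The factor e^(-4s) signals a time shift by c = 4 (second shifting theorem).
L{cos(4t)} = s/(s^2 + 16), so L^-1{s/(s^2 + 16)} = cos(4*t).
Hence the inverse is u(t - 4) times that function evaluated at t - 4.

f(t) = Heaviside(t - 4)*(cos(4*t - 16))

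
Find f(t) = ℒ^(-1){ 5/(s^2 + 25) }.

Since L{sin(5t)} = 5/(s^2 + 25), the inverse is sin(5*t).

f(t) = sin(5*t)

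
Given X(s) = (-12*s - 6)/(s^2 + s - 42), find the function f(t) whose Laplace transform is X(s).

f(t) = -6*exp(6*t) - 6*exp(-7*t)

Factor the denominator: s^2 + s - 42 = (s - 6)*(s + 7).
Partial fraction decomposition gives [-6/(s - 6)] + [-6/(s + 7)].
Invert each term: -6/(s - 6) ↔ -6e^(6t); -6/(s + 7) ↔ -6e^(-7t).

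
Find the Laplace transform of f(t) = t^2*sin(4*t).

L{sin(4t)} = 4/(s^2 + 16).
Then apply L{t^2·g(t)} = (-1)^2 d^2/ds^2[G(s)] with G(s) = 4/(s^2 + 16):
differentiating 2 times and applying the sign gives 8*(3*s^2 - 16)/(s^2 + 16)^3.

8*(3*s^2 - 16)/(s^2 + 16)^3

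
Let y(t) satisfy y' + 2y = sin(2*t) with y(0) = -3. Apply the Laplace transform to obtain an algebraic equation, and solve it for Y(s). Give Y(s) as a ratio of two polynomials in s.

Y(s) = (-3*s^2 - 10)/(s^3 + 2*s^2 + 4*s + 8)

Take the Laplace transform of both sides.
Using L{y'} = sY - y(0) = sY - (-3), the left side becomes (s + 2)Y - (-3).
The right side is L{sin(2*t)} = 2/(s^2 + 4).
So (s + 2)Y = 2/(s^2 + 4) + (-3).
Isolate Y and clear denominators.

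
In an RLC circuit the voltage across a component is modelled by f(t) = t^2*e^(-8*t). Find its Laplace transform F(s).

F(s) = 2/(s + 8)^3

L{e^(-8t)} = 1/(s + 8).
Then apply L{t^2·g(t)} = (-1)^2 d^2/ds^2[G(s)] with G(s) = 1/(s + 8):
differentiating 2 times and applying the sign gives 2/(s + 8)^3.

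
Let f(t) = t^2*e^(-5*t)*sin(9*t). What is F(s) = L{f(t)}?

L{sin(9t)} = 9/(s^2 + 81).
Multiplying by e^(-5t) shifts s → s + 5, so L{e^(-5*t)*sin(9*t)} = 9/((s + 5)^2 + 81).
Then apply L{t^2·g(t)} = (-1)^2 d^2/ds^2[G(s)] with G(s) = 9/((s + 5)^2 + 81):
differentiating 2 times and applying the sign gives 54*(s^2 + 10*s - 2)/(s^2 + 10*s + 106)^3.

F(s) = 54*(s^2 + 10*s - 2)/(s^2 + 10*s + 106)^3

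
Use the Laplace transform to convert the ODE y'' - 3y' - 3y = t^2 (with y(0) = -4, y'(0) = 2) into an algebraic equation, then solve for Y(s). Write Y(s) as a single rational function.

Y(s) = (-4*s^4 + 14*s^3 + 2)/(s^5 - 3*s^4 - 3*s^3)

Take the Laplace transform of both sides.
With L{y''} = s^2 Y - s·y(0) - y'(0) and L{y'} = sY - y(0), with y(0) = -4, y'(0) = 2: the LHS transforms to (s^2 - 3*s - 3)Y - (-4*s + 14).
The right side is L{t^2} = 2/s^3.
So (s^2 - 3*s - 3)Y = 2/s^3 + (-4*s + 14).
Isolate Y and clear denominators.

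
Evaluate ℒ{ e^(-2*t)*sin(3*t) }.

L{sin(3t)} = 3/(s^2 + 9).
By the first shifting theorem, multiplying by e^(-2t) replaces s with s + 2.

3/((s + 2)^2 + 9)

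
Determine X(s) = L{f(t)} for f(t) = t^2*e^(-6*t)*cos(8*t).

L{cos(8t)} = s/(s^2 + 64).
Multiplying by e^(-6t) shifts s → s + 6, so L{e^(-6*t)*cos(8*t)} = (s + 6)/((s + 6)^2 + 64).
Then apply L{t^2·g(t)} = (-1)^2 d^2/ds^2[G(s)] with G(s) = (s + 6)/((s + 6)^2 + 64):
differentiating 2 times and applying the sign gives 2*(s + 6)*(s^2 + 12*s - 156)/(s^2 + 12*s + 100)^3.

X(s) = 2*(s + 6)*(s^2 + 12*s - 156)/(s^2 + 12*s + 100)^3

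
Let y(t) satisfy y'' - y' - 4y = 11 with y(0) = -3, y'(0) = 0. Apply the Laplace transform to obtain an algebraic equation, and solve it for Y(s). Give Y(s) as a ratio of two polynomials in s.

Y(s) = (-3*s^2 + 3*s + 11)/(s^3 - s^2 - 4*s)

Apply the Laplace transform to the equation.
The derivative rules (L{y''} = s^2 Y - s·y(0) - y'(0) and L{y'} = sY - y(0), with y(0) = -3, y'(0) = 0) turn the left side into (s^2 - s - 4)Y - (-3*s + 3).
The right side is L{11} = 11/s.
So (s^2 - s - 4)Y = 11/s + (-3*s + 3).
Solve for Y(s) and write it as one ratio of polynomials.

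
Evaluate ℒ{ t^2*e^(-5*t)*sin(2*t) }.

L{sin(2t)} = 2/(s^2 + 4).
Multiplying by e^(-5t) shifts s → s + 5, so L{e^(-5*t)*sin(2*t)} = 2/((s + 5)^2 + 4).
Then apply L{t^2·g(t)} = (-1)^2 d^2/ds^2[G(s)] with G(s) = 2/((s + 5)^2 + 4):
differentiating 2 times and applying the sign gives 4*(3*s^2 + 30*s + 71)/(s^2 + 10*s + 29)^3.

4*(3*s^2 + 30*s + 71)/(s^2 + 10*s + 29)^3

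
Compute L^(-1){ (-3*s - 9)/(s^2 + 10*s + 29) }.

3*exp(-5*t)*sin(2*t) - 3*exp(-5*t)*cos(2*t)

Complete the square in the denominator: s^2 + 10*s + 29 = (s + 5)^2 + 2^2.
Split the numerator to match: -3*s - 9 = -3·(s + 5) + 3·2.
Invert each term: -3·(s + 5)/((s + 5)^2 + 4) ↔ -3e^(-5t)cos(2t); 3·2/((s + 5)^2 + 4) ↔ 3e^(-5t)sin(2t).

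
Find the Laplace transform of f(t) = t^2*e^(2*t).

L{e^(2t)} = 1/(s - 2).
Then apply L{t^2·g(t)} = (-1)^2 d^2/ds^2[G(s)] with G(s) = 1/(s - 2):
differentiating 2 times and applying the sign gives 2/(s - 2)^3.

2/(s - 2)^3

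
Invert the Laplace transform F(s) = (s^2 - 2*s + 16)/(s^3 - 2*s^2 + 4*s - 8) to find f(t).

f(t) = 2*exp(2*t) - 2*sin(2*t) - cos(2*t)

Factor the denominator: s^3 - 2*s^2 + 4*s - 8 = (s - 2)*(s^2 + 4).
Partial fraction decomposition gives [2/(s - 2)] + [-s/(s^2 + 4)] + [-4/(s^2 + 4)].
Invert each term: 2/(s - 2) ↔ 2e^(2t); -1·s/(s^2 + 4) ↔ -cos(2t); -2·2/(s^2 + 4) ↔ -2sin(2t).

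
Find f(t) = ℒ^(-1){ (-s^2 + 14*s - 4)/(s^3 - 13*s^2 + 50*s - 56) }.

f(t) = 3*exp(7*t) - 6*exp(4*t) + 2*exp(2*t)

Factor the denominator: s^3 - 13*s^2 + 50*s - 56 = (s - 7)*(s - 4)*(s - 2).
Partial fraction decomposition gives [3/(s - 7)] + [-6/(s - 4)] + [2/(s - 2)].
Invert each term: 3/(s - 7) ↔ 3e^(7t); -6/(s - 4) ↔ -6e^(4t); 2/(s - 2) ↔ 2e^(2t).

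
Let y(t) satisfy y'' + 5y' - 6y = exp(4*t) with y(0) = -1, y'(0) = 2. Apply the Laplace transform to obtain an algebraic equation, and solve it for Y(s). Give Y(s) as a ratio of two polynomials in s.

Apply the Laplace transform to the equation.
Using L{y''} = s^2 Y - s·y(0) - y'(0) and L{y'} = sY - y(0), with y(0) = -1, y'(0) = 2, the left side becomes (s^2 + 5*s - 6)Y - (-s - 3).
The right side is L{exp(4*t)} = 1/(s - 4).
So (s^2 + 5*s - 6)Y = 1/(s - 4) + (-s - 3).
Isolate Y and clear denominators.

Y(s) = (-s^2 + s + 13)/(s^3 + s^2 - 26*s + 24)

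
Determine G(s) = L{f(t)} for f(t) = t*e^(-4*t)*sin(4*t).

L{sin(4t)} = 4/(s^2 + 16).
Multiplying by e^(-4t) shifts s → s + 4, so L{e^(-4*t)*sin(4*t)} = 4/((s + 4)^2 + 16).
Then apply L{t·g(t)} = -d/ds[H(s)] with H(s) = 4/((s + 4)^2 + 16):
differentiating 1 time and applying the sign gives 8*(s + 4)/(s^2 + 8*s + 32)^2.

G(s) = 8*(s + 4)/(s^2 + 8*s + 32)^2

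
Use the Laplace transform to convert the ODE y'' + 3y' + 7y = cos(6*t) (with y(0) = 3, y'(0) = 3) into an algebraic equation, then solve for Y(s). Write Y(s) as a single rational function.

Y(s) = (3*s^3 + 12*s^2 + 109*s + 432)/(s^4 + 3*s^3 + 43*s^2 + 108*s + 252)

Apply the Laplace transform to the equation.
With L{y''} = s^2 Y - s·y(0) - y'(0) and L{y'} = sY - y(0), with y(0) = 3, y'(0) = 3: the LHS transforms to (s^2 + 3*s + 7)Y - (3*s + 12).
The right side is L{cos(6*t)} = s/(s^2 + 36).
So (s^2 + 3*s + 7)Y = s/(s^2 + 36) + (3*s + 12).
Isolate Y and clear denominators.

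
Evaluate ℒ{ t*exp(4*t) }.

L{e^(4t)} = 1/(s - 4).
Then apply L{t·g(t)} = -d/ds[G(s)] with G(s) = 1/(s - 4):
differentiating 1 time and applying the sign gives (s - 4)^(-2).

(s - 4)^(-2)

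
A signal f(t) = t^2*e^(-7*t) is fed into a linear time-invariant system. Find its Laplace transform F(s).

L{e^(-7t)} = 1/(s + 7).
Then apply L{t^2·g(t)} = (-1)^2 d^2/ds^2[G(s)] with G(s) = 1/(s + 7):
differentiating 2 times and applying the sign gives 2/(s + 7)^3.

F(s) = 2/(s + 7)^3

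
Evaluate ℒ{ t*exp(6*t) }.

L{e^(6t)} = 1/(s - 6).
Then apply L{t·g(t)} = -d/ds[G(s)] with G(s) = 1/(s - 6):
differentiating 1 time and applying the sign gives (s - 6)^(-2).

(s - 6)^(-2)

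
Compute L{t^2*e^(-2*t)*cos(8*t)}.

L{cos(8t)} = s/(s^2 + 64).
Multiplying by e^(-2t) shifts s → s + 2, so L{e^(-2*t)*cos(8*t)} = (s + 2)/((s + 2)^2 + 64).
Then apply L{t^2·g(t)} = (-1)^2 d^2/ds^2[G(s)] with G(s) = (s + 2)/((s + 2)^2 + 64):
differentiating 2 times and applying the sign gives 2*(s + 2)*(s^2 + 4*s - 188)/(s^2 + 4*s + 68)^3.

2*(s + 2)*(s^2 + 4*s - 188)/(s^2 + 4*s + 68)^3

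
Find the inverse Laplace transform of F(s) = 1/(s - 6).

Since L{e^(6t)} = 1/(s - 6), the inverse is e^(6*t).

exp(6*t)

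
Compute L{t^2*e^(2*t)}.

L{t^2} = 2!/s^3 = 2/s^3.
By the first shifting theorem, multiplying by e^(2t) replaces s with s - 2.

2/(s - 2)^3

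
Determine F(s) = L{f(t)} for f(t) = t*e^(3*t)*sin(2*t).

L{sin(2t)} = 2/(s^2 + 4).
Multiplying by e^(3t) shifts s → s - 3, so L{e^(3*t)*sin(2*t)} = 2/((s - 3)^2 + 4).
Then apply L{t·g(t)} = -d/ds[G(s)] with G(s) = 2/((s - 3)^2 + 4):
differentiating 1 time and applying the sign gives 4*(s - 3)/(s^2 - 6*s + 13)^2.

F(s) = 4*(s - 3)/(s^2 - 6*s + 13)^2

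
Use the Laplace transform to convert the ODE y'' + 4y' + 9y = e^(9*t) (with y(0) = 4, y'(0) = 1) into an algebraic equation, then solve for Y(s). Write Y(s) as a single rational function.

Laplace-transform each side.
With L{y''} = s^2 Y - s·y(0) - y'(0) and L{y'} = sY - y(0), with y(0) = 4, y'(0) = 1: the LHS transforms to (s^2 + 4*s + 9)Y - (4*s + 17).
The right side is L{e^(9*t)} = 1/(s - 9).
So (s^2 + 4*s + 9)Y = 1/(s - 9) + (4*s + 17).
Isolate Y and clear denominators.

Y(s) = (4*s^2 - 19*s - 152)/(s^3 - 5*s^2 - 27*s - 81)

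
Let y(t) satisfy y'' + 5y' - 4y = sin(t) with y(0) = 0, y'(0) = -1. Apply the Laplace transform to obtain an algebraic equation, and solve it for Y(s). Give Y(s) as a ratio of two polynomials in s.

Y(s) = -s^2/(s^4 + 5*s^3 - 3*s^2 + 5*s - 4)

Apply the Laplace transform to the equation.
With L{y''} = s^2 Y - s·y(0) - y'(0) and L{y'} = sY - y(0), with y(0) = 0, y'(0) = -1: the LHS transforms to (s^2 + 5*s - 4)Y - (-1).
The right side is L{sin(t)} = 1/(s^2 + 1).
So (s^2 + 5*s - 4)Y = 1/(s^2 + 1) + (-1).
Isolate Y and clear denominators.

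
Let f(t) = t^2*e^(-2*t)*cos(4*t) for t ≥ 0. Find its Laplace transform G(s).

G(s) = 2*(s + 2)*(s^2 + 4*s - 44)/(s^2 + 4*s + 20)^3

L{cos(4t)} = s/(s^2 + 16).
Multiplying by e^(-2t) shifts s → s + 2, so L{e^(-2*t)*cos(4*t)} = (s + 2)/((s + 2)^2 + 16).
Then apply L{t^2·g(t)} = (-1)^2 d^2/ds^2[H(s)] with H(s) = (s + 2)/((s + 2)^2 + 16):
differentiating 2 times and applying the sign gives 2*(s + 2)*(s^2 + 4*s - 44)/(s^2 + 4*s + 20)^3.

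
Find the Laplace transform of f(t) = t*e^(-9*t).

L{e^(-9t)} = 1/(s + 9).
Then apply L{t·g(t)} = -d/ds[H(s)] with H(s) = 1/(s + 9):
differentiating 1 time and applying the sign gives (s + 9)^(-2).

(s + 9)^(-2)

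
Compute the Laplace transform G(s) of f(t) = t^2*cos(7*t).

G(s) = 2*s*(s^2 - 147)/(s^2 + 49)^3

L{cos(7t)} = s/(s^2 + 49).
Then apply L{t^2·g(t)} = (-1)^2 d^2/ds^2[H(s)] with H(s) = s/(s^2 + 49):
differentiating 2 times and applying the sign gives 2*s*(s^2 - 147)/(s^2 + 49)^3.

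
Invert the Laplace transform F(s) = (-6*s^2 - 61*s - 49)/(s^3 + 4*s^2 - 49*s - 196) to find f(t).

Factor the denominator: s^3 + 4*s^2 - 49*s - 196 = (s - 7)*(s + 4)*(s + 7).
Partial fraction decomposition gives [-3/(s + 4)] + [2/(s + 7)] + [-5/(s - 7)].
Invert each term: -3/(s + 4) ↔ -3e^(-4t); 2/(s + 7) ↔ 2e^(-7t); -5/(s - 7) ↔ -5e^(7t).

f(t) = -5*exp(7*t) - 3*exp(-4*t) + 2*exp(-7*t)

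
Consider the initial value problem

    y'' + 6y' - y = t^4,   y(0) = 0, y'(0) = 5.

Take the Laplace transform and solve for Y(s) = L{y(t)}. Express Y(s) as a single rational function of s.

Apply the Laplace transform to the equation.
The derivative rules (L{y''} = s^2 Y - s·y(0) - y'(0) and L{y'} = sY - y(0), with y(0) = 0, y'(0) = 5) turn the left side into (s^2 + 6*s - 1)Y - (5).
The right side is L{t^4} = 24/s^5.
So (s^2 + 6*s - 1)Y = 24/s^5 + (5).
Divide through and combine into a single rational function.

Y(s) = (5*s^5 + 24)/(s^7 + 6*s^6 - s^5)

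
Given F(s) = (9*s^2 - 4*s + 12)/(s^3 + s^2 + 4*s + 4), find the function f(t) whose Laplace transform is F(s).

Factor the denominator: s^3 + s^2 + 4*s + 4 = (s + 1)*(s^2 + 4).
Partial fraction decomposition gives [5/(s + 1)] + [4*s/(s^2 + 4)] + [-8/(s^2 + 4)].
Invert each term: 5/(s + 1) ↔ 5e^(-t); 4·s/(s^2 + 4) ↔ 4cos(2t); -4·2/(s^2 + 4) ↔ -4sin(2t).

f(t) = -4*sin(2*t) + 4*cos(2*t) + 5*exp(-t)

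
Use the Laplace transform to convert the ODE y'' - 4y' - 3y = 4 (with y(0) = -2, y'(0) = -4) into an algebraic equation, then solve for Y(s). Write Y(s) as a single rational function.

Y(s) = (-2*s^2 + 4*s + 4)/(s^3 - 4*s^2 - 3*s)

Laplace-transform each side.
With L{y''} = s^2 Y - s·y(0) - y'(0) and L{y'} = sY - y(0), with y(0) = -2, y'(0) = -4: the LHS transforms to (s^2 - 4*s - 3)Y - (-2*s + 4).
The right side is L{4} = 4/s.
So (s^2 - 4*s - 3)Y = 4/s + (-2*s + 4).
Isolate Y and clear denominators.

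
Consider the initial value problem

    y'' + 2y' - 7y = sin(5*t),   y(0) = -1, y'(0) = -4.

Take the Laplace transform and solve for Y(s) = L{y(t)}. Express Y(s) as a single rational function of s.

Apply the Laplace transform to the equation.
The derivative rules (L{y''} = s^2 Y - s·y(0) - y'(0) and L{y'} = sY - y(0), with y(0) = -1, y'(0) = -4) turn the left side into (s^2 + 2*s - 7)Y - (-s - 6).
The right side is L{sin(5*t)} = 5/(s^2 + 25).
So (s^2 + 2*s - 7)Y = 5/(s^2 + 25) + (-s - 6).
Solve for Y(s) and write it as one ratio of polynomials.

Y(s) = (-s^3 - 6*s^2 - 25*s - 145)/(s^4 + 2*s^3 + 18*s^2 + 50*s - 175)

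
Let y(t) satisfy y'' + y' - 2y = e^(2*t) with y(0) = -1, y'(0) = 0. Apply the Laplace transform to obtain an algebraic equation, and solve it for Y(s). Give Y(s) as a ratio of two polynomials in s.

Y(s) = (-s^2 + s + 3)/(s^3 - s^2 - 4*s + 4)

Transform both sides with L{·}.
The derivative rules (L{y''} = s^2 Y - s·y(0) - y'(0) and L{y'} = sY - y(0), with y(0) = -1, y'(0) = 0) turn the left side into (s^2 + s - 2)Y - (-s - 1).
The right side is L{e^(2*t)} = 1/(s - 2).
So (s^2 + s - 2)Y = 1/(s - 2) + (-s - 1).
Solve for Y(s) and write it as one ratio of polynomials.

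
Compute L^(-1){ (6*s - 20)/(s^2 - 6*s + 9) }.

-2*t*exp(3*t) + 6*exp(3*t)

Factor the denominator: s^2 - 6*s + 9 = (s - 3)^2.
Partial fraction decomposition gives [6/(s - 3)] + [-2/(s - 3)^2].
Invert each term: 6/(s - 3) ↔ 6e^(3t); -2/(s - 3)^2 ↔ -2t·e^(3t).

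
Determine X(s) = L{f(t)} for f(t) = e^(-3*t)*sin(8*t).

X(s) = 8/((s + 3)^2 + 64)

L{sin(8t)} = 8/(s^2 + 64).
By the first shifting theorem, multiplying by e^(-3t) replaces s with s + 3.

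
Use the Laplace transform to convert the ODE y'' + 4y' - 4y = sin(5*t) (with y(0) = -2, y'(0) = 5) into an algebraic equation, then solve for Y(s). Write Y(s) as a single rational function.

Apply the Laplace transform to the equation.
The derivative rules (L{y''} = s^2 Y - s·y(0) - y'(0) and L{y'} = sY - y(0), with y(0) = -2, y'(0) = 5) turn the left side into (s^2 + 4*s - 4)Y - (-2*s - 3).
The right side is L{sin(5*t)} = 5/(s^2 + 25).
So (s^2 + 4*s - 4)Y = 5/(s^2 + 25) + (-2*s - 3).
Isolate Y and clear denominators.

Y(s) = (-2*s^3 - 3*s^2 - 50*s - 70)/(s^4 + 4*s^3 + 21*s^2 + 100*s - 100)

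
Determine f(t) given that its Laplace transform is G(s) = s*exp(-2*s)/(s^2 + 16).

f(t) = Heaviside(t - 2)*(cos(4*t - 8))

The factor e^(-2s) signals a time shift by c = 2 (second shifting theorem).
L{cos(4t)} = s/(s^2 + 16), so L^-1{s/(s^2 + 16)} = cos(4*t).
Hence the inverse is u(t - 2) times that function evaluated at t - 2.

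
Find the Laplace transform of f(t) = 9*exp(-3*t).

L{9} = 9/s.
By the first shifting theorem, multiplying by e^(-3t) replaces s with s + 3.

9/(s + 3)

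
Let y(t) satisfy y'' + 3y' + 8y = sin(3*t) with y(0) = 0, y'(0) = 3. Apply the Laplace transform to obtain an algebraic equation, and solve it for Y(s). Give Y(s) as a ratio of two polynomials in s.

Laplace-transform each side.
Using L{y''} = s^2 Y - s·y(0) - y'(0) and L{y'} = sY - y(0), with y(0) = 0, y'(0) = 3, the left side becomes (s^2 + 3*s + 8)Y - (3).
The right side is L{sin(3*t)} = 3/(s^2 + 9).
So (s^2 + 3*s + 8)Y = 3/(s^2 + 9) + (3).
Isolate Y and clear denominators.

Y(s) = (3*s^2 + 30)/(s^4 + 3*s^3 + 17*s^2 + 27*s + 72)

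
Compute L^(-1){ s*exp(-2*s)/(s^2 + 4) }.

Heaviside(t - 2)*(cos(2*t - 4))

The factor e^(-2s) signals a time shift by c = 2 (second shifting theorem).
L{cos(2t)} = s/(s^2 + 4), so L^-1{s/(s^2 + 4)} = cos(2*t).
Hence the inverse is u(t - 2) times that function evaluated at t - 2.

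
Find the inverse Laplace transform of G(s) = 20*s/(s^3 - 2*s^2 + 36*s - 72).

exp(2*t) + 3*sin(6*t) - cos(6*t)

Factor the denominator: s^3 - 2*s^2 + 36*s - 72 = (s - 2)*(s^2 + 36).
Partial fraction decomposition gives [1/(s - 2)] + [-s/(s^2 + 36)] + [18/(s^2 + 36)].
Invert each term: 1/(s - 2) ↔ e^(2t); -1·s/(s^2 + 36) ↔ -cos(6t); 3·6/(s^2 + 36) ↔ 3sin(6t).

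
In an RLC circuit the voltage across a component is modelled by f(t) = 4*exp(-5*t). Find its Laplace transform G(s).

L{4} = 4/s.
By the first shifting theorem, multiplying by e^(-5t) replaces s with s + 5.

G(s) = 4/(s + 5)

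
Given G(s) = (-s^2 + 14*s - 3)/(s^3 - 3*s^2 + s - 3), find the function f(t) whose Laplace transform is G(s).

f(t) = 3*exp(3*t) + 2*sin(t) - 4*cos(t)

Factor the denominator: s^3 - 3*s^2 + s - 3 = (s - 3)*(s^2 + 1).
Partial fraction decomposition gives [3/(s - 3)] + [-4*s/(s^2 + 1)] + [2/(s^2 + 1)].
Invert each term: 3/(s - 3) ↔ 3e^(3t); -4·s/(s^2 + 1) ↔ -4cos(t); 2·1/(s^2 + 1) ↔ 2sin(t).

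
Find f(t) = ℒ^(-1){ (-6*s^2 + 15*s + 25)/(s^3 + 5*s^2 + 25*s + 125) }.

f(t) = 5*sin(5*t) - 2*cos(5*t) - 4*exp(-5*t)

Factor the denominator: s^3 + 5*s^2 + 25*s + 125 = (s + 5)*(s^2 + 25).
Partial fraction decomposition gives [-4/(s + 5)] + [-2*s/(s^2 + 25)] + [25/(s^2 + 25)].
Invert each term: -4/(s + 5) ↔ -4e^(-5t); -2·s/(s^2 + 25) ↔ -2cos(5t); 5·5/(s^2 + 25) ↔ 5sin(5t).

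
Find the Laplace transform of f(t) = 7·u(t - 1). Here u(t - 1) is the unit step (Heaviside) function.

By the second shifting theorem, L{u(t - c)·g(t - c)} = e^(-cs)·G(s) with c = 1 and G(s) = L{g(t)}.
L{7} = 7/s.

7*exp(-s)/s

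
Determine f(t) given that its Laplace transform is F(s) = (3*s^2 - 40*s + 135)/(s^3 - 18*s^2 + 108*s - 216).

f(t) = 3*t^2*exp(6*t)/2 - 4*t*exp(6*t) + 3*exp(6*t)

Factor the denominator: s^3 - 18*s^2 + 108*s - 216 = (s - 6)^3.
Partial fraction decomposition gives [3/(s - 6)] + [-4/(s - 6)^2] + [3/(s - 6)^3].
Invert each term: 3/(s - 6) ↔ 3e^(6t); -4/(s - 6)^2 ↔ -4t·e^(6t); 3/(s - 6)^3 ↔ (3/2)t^2·e^(6t).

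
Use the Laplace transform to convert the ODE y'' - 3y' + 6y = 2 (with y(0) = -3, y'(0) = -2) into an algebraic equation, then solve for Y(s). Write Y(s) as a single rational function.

Take the Laplace transform of both sides.
The derivative rules (L{y''} = s^2 Y - s·y(0) - y'(0) and L{y'} = sY - y(0), with y(0) = -3, y'(0) = -2) turn the left side into (s^2 - 3*s + 6)Y - (-3*s + 7).
The right side is L{2} = 2/s.
So (s^2 - 3*s + 6)Y = 2/s + (-3*s + 7).
Solve for Y(s) and write it as one ratio of polynomials.

Y(s) = (-3*s^2 + 7*s + 2)/(s^3 - 3*s^2 + 6*s)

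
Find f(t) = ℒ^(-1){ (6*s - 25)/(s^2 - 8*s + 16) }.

f(t) = -t*exp(4*t) + 6*exp(4*t)

Factor the denominator: s^2 - 8*s + 16 = (s - 4)^2.
Partial fraction decomposition gives [6/(s - 4)] + [-1/(s - 4)^2].
Invert each term: 6/(s - 4) ↔ 6e^(4t); -1/(s - 4)^2 ↔ -t·e^(4t).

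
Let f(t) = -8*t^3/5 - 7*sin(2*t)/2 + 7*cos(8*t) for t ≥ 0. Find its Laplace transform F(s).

F(s) = 7*s/(s^2 + 64) - 7/(s^2 + 4) - 48/(5*s^4)

The transform is linear, so treat each term independently.
(-8/5)·[L{t^3} = 3!/s^4 = 6/s^4]; (-7/2)·[L{sin(2t)} = 2/(s^2 + 4)]; (7)·[L{cos(8t)} = s/(s^2 + 64)].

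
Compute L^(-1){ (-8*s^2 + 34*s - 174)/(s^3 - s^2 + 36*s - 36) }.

-4*exp(t) + 5*sin(6*t) - 4*cos(6*t)

Factor the denominator: s^3 - s^2 + 36*s - 36 = (s - 1)*(s^2 + 36).
Partial fraction decomposition gives [-4/(s - 1)] + [-4*s/(s^2 + 36)] + [30/(s^2 + 36)].
Invert each term: -4/(s - 1) ↔ -4e^(t); -4·s/(s^2 + 36) ↔ -4cos(6t); 5·6/(s^2 + 36) ↔ 5sin(6t).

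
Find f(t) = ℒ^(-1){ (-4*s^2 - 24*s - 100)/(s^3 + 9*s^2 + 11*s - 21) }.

Factor the denominator: s^3 + 9*s^2 + 11*s - 21 = (s - 1)*(s + 3)*(s + 7).
Partial fraction decomposition gives [-4/(s - 1)] + [4/(s + 3)] + [-4/(s + 7)].
Invert each term: -4/(s - 1) ↔ -4e^(t); 4/(s + 3) ↔ 4e^(-3t); -4/(s + 7) ↔ -4e^(-7t).

f(t) = -4*exp(t) + 4*exp(-3*t) - 4*exp(-7*t)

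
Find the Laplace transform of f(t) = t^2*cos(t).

2*s*(s^2 - 3)/(s^2 + 1)^3

L{cos(t)} = s/(s^2 + 1).
Then apply L{t^2·g(t)} = (-1)^2 d^2/ds^2[G(s)] with G(s) = s/(s^2 + 1):
differentiating 2 times and applying the sign gives 2*s*(s^2 - 3)/(s^2 + 1)^3.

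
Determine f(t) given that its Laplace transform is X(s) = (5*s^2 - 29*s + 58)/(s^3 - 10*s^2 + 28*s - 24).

Factor the denominator: s^3 - 10*s^2 + 28*s - 24 = (s - 6)*(s - 2)^2.
Partial fraction decomposition gives [1/(s - 2)] + [-5/(s - 2)^2] + [4/(s - 6)].
Invert each term: 1/(s - 2) ↔ e^(2t); -5/(s - 2)^2 ↔ -5t·e^(2t); 4/(s - 6) ↔ 4e^(6t).

f(t) = -5*t*exp(2*t) + 4*exp(6*t) + exp(2*t)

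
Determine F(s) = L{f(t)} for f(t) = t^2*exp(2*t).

L{e^(2t)} = 1/(s - 2).
Then apply L{t^2·g(t)} = (-1)^2 d^2/ds^2[G(s)] with G(s) = 1/(s - 2):
differentiating 2 times and applying the sign gives 2/(s - 2)^3.

F(s) = 2/(s - 2)^3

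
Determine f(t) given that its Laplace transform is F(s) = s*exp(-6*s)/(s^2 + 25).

The factor e^(-6s) signals a time shift by c = 6 (second shifting theorem).
L{cos(5t)} = s/(s^2 + 25), so L^-1{s/(s^2 + 25)} = cos(5*t).
Hence the inverse is u(t - 6) times that function evaluated at t - 6.

f(t) = Heaviside(t - 6)*(cos(5*t - 30))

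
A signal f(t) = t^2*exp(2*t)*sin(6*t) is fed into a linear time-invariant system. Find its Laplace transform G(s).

G(s) = 36*(s^2 - 4*s - 8)/(s^2 - 4*s + 40)^3

L{sin(6t)} = 6/(s^2 + 36).
Multiplying by e^(2t) shifts s → s - 2, so L{exp(2*t)*sin(6*t)} = 6/((s - 2)^2 + 36).
Then apply L{t^2·g(t)} = (-1)^2 d^2/ds^2[H(s)] with H(s) = 6/((s - 2)^2 + 36):
differentiating 2 times and applying the sign gives 36*(s^2 - 4*s - 8)/(s^2 - 4*s + 40)^3.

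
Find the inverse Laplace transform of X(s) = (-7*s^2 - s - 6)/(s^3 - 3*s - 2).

4*t*exp(-t) - 4*exp(2*t) - 3*exp(-t)

Factor the denominator: s^3 - 3*s - 2 = (s - 2)*(s + 1)^2.
Partial fraction decomposition gives [-3/(s + 1)] + [4/(s + 1)^2] + [-4/(s - 2)].
Invert each term: -3/(s + 1) ↔ -3e^(-t); 4/(s + 1)^2 ↔ 4t·e^(-t); -4/(s - 2) ↔ -4e^(2t).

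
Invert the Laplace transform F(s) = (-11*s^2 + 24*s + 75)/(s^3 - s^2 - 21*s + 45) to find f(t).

f(t) = 6*t*exp(3*t) - 6*exp(3*t) - 5*exp(-5*t)

Factor the denominator: s^3 - s^2 - 21*s + 45 = (s - 3)^2*(s + 5).
Partial fraction decomposition gives [-6/(s - 3)] + [6/(s - 3)^2] + [-5/(s + 5)].
Invert each term: -6/(s - 3) ↔ -6e^(3t); 6/(s - 3)^2 ↔ 6t·e^(3t); -5/(s + 5) ↔ -5e^(-5t).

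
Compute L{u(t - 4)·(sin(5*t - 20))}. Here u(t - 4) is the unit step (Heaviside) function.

By the second shifting theorem, L{u(t - c)·g(t - c)} = e^(-cs)·G(s) with c = 4 and G(s) = L{g(t)}.
L{sin(5t)} = 5/(s^2 + 25).

5*exp(-4*s)/(s^2 + 25)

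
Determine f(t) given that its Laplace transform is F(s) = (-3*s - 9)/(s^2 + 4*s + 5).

Complete the square in the denominator: s^2 + 4*s + 5 = (s + 2)^2 + 1^2.
Split the numerator to match: -3*s - 9 = -3·(s + 2) - 3·1.
Invert each term: -3·(s + 2)/((s + 2)^2 + 1) ↔ -3e^(-2t)cos(t); -3·1/((s + 2)^2 + 1) ↔ -3e^(-2t)sin(t).

f(t) = -3*exp(-2*t)*sin(t) - 3*exp(-2*t)*cos(t)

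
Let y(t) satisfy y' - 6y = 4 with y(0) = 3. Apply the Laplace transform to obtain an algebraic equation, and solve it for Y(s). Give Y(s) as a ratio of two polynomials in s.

Transform both sides with L{·}.
The derivative rules (L{y'} = sY - y(0) = sY - 3) turn the left side into (s - 6)Y - (3).
The right side is L{4} = 4/s.
So (s - 6)Y = 4/s + (3).
Divide through and combine into a single rational function.

Y(s) = (3*s + 4)/(s^2 - 6*s)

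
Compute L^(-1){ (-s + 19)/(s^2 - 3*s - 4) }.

Factor the denominator: s^2 - 3*s - 4 = (s - 4)*(s + 1).
Partial fraction decomposition gives [-4/(s + 1)] + [3/(s - 4)].
Invert each term: -4/(s + 1) ↔ -4e^(-t); 3/(s - 4) ↔ 3e^(4t).

3*exp(4*t) - 4*exp(-t)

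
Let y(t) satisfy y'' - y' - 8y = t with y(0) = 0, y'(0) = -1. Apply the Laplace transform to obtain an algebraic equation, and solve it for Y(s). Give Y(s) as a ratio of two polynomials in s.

Y(s) = (-s^2 + 1)/(s^4 - s^3 - 8*s^2)

Take the Laplace transform of both sides.
Using L{y''} = s^2 Y - s·y(0) - y'(0) and L{y'} = sY - y(0), with y(0) = 0, y'(0) = -1, the left side becomes (s^2 - s - 8)Y - (-1).
The right side is L{t} = s^(-2).
So (s^2 - s - 8)Y = s^(-2) + (-1).
Solve for Y(s) and write it as one ratio of polynomials.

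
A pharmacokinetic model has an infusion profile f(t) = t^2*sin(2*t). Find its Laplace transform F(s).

L{sin(2t)} = 2/(s^2 + 4).
Then apply L{t^2·g(t)} = (-1)^2 d^2/ds^2[G(s)] with G(s) = 2/(s^2 + 4):
differentiating 2 times and applying the sign gives 4*(3*s^2 - 4)/(s^2 + 4)^3.

F(s) = 4*(3*s^2 - 4)/(s^2 + 4)^3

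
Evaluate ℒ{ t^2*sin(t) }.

L{sin(t)} = 1/(s^2 + 1).
Then apply L{t^2·g(t)} = (-1)^2 d^2/ds^2[G(s)] with G(s) = 1/(s^2 + 1):
differentiating 2 times and applying the sign gives 2*(3*s^2 - 1)/(s^2 + 1)^3.

2*(3*s^2 - 1)/(s^2 + 1)^3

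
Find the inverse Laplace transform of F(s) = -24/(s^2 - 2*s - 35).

Factor the denominator: s^2 - 2*s - 35 = (s - 7)*(s + 5).
Partial fraction decomposition gives [-2/(s - 7)] + [2/(s + 5)].
Invert each term: -2/(s - 7) ↔ -2e^(7t); 2/(s + 5) ↔ 2e^(-5t).

-2*exp(7*t) + 2*exp(-5*t)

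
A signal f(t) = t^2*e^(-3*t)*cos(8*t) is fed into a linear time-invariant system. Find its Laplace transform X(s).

L{cos(8t)} = s/(s^2 + 64).
Multiplying by e^(-3t) shifts s → s + 3, so L{e^(-3*t)*cos(8*t)} = (s + 3)/((s + 3)^2 + 64).
Then apply L{t^2·g(t)} = (-1)^2 d^2/ds^2[G(s)] with G(s) = (s + 3)/((s + 3)^2 + 64):
differentiating 2 times and applying the sign gives 2*(s + 3)*(s^2 + 6*s - 183)/(s^2 + 6*s + 73)^3.

X(s) = 2*(s + 3)*(s^2 + 6*s - 183)/(s^2 + 6*s + 73)^3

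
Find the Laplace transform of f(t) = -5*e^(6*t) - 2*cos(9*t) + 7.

-2*s/(s^2 + 81) - 5/(s - 6) + 7/s

The transform is linear, so treat each term independently.
(-5)·[L{e^(6t)} = 1/(s - 6)]; (-2)·[L{cos(9t)} = s/(s^2 + 81)]; L{7} = 7/s.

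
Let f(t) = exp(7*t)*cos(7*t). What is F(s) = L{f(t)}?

F(s) = (s - 7)/((s - 7)^2 + 49)

L{cos(7t)} = s/(s^2 + 49).
By the first shifting theorem, multiplying by e^(7t) replaces s with s - 7.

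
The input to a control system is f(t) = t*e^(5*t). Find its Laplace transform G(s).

L{e^(5t)} = 1/(s - 5).
Then apply L{t·g(t)} = -d/ds[H(s)] with H(s) = 1/(s - 5):
differentiating 1 time and applying the sign gives (s - 5)^(-2).

G(s) = (s - 5)^(-2)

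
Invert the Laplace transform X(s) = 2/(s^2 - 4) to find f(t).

f(t) = sinh(2*t)

Since L{sinh(2t)} = 2/(s^2 - 4), the inverse is sinh(2*t).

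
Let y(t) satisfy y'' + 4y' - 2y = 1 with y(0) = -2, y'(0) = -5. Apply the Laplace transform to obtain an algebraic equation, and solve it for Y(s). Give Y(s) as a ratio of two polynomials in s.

Y(s) = (-2*s^2 - 13*s + 1)/(s^3 + 4*s^2 - 2*s)

Apply the Laplace transform to the equation.
With L{y''} = s^2 Y - s·y(0) - y'(0) and L{y'} = sY - y(0), with y(0) = -2, y'(0) = -5: the LHS transforms to (s^2 + 4*s - 2)Y - (-2*s - 13).
The right side is L{1} = 1/s.
So (s^2 + 4*s - 2)Y = 1/s + (-2*s - 13).
Divide through and combine into a single rational function.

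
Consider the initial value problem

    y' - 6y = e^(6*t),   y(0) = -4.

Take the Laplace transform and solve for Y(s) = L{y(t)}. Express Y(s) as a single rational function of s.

Apply the Laplace transform to the equation.
With L{y'} = sY - y(0) = sY - (-4): the LHS transforms to (s - 6)Y - (-4).
The right side is L{e^(6*t)} = 1/(s - 6).
So (s - 6)Y = 1/(s - 6) + (-4).
Solve for Y(s) and write it as one ratio of polynomials.

Y(s) = (-4*s + 25)/(s^2 - 12*s + 36)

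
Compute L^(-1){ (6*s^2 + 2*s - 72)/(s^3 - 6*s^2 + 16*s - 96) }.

3*exp(6*t) + 5*sin(4*t) + 3*cos(4*t)

Factor the denominator: s^3 - 6*s^2 + 16*s - 96 = (s - 6)*(s^2 + 16).
Partial fraction decomposition gives [3/(s - 6)] + [3*s/(s^2 + 16)] + [20/(s^2 + 16)].
Invert each term: 3/(s - 6) ↔ 3e^(6t); 3·s/(s^2 + 16) ↔ 3cos(4t); 5·4/(s^2 + 16) ↔ 5sin(4t).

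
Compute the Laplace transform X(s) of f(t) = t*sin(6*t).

L{sin(6t)} = 6/(s^2 + 36).
Then apply L{t·g(t)} = -d/ds[G(s)] with G(s) = 6/(s^2 + 36):
differentiating 1 time and applying the sign gives 12*s/(s^2 + 36)^2.

X(s) = 12*s/(s^2 + 36)^2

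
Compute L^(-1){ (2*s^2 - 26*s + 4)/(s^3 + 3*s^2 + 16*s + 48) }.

Factor the denominator: s^3 + 3*s^2 + 16*s + 48 = (s + 3)*(s^2 + 16).
Partial fraction decomposition gives [4/(s + 3)] + [-2*s/(s^2 + 16)] + [-20/(s^2 + 16)].
Invert each term: 4/(s + 3) ↔ 4e^(-3t); -2·s/(s^2 + 16) ↔ -2cos(4t); -5·4/(s^2 + 16) ↔ -5sin(4t).

-5*sin(4*t) - 2*cos(4*t) + 4*exp(-3*t)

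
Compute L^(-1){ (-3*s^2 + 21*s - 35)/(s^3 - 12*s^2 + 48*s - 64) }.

Factor the denominator: s^3 - 12*s^2 + 48*s - 64 = (s - 4)^3.
Partial fraction decomposition gives [-3/(s - 4)] + [-3/(s - 4)^2] + [(s - 4)^(-3)].
Invert each term: -3/(s - 4) ↔ -3e^(4t); -3/(s - 4)^2 ↔ -3t·e^(4t); 1/(s - 4)^3 ↔ (1/2)t^2·e^(4t).

t^2*exp(4*t)/2 - 3*t*exp(4*t) - 3*exp(4*t)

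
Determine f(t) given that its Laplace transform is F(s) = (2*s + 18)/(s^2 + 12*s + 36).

f(t) = 6*t*exp(-6*t) + 2*exp(-6*t)

Factor the denominator: s^2 + 12*s + 36 = (s + 6)^2.
Partial fraction decomposition gives [2/(s + 6)] + [6/(s + 6)^2].
Invert each term: 2/(s + 6) ↔ 2e^(-6t); 6/(s + 6)^2 ↔ 6t·e^(-6t).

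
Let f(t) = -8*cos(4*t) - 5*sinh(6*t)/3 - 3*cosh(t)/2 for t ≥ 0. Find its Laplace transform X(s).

X(s) = -8*s/(s^2 + 16) - 3*s/(2*(s^2 - 1)) - 10/(s^2 - 36)

By linearity of the Laplace transform, transform each term separately.
(-5/3)·[L{sinh(6t)} = 6/(s^2 - 36)]; (-3/2)·[L{cosh(t)} = s/(s^2 - 1)]; (-8)·[L{cos(4t)} = s/(s^2 + 16)].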